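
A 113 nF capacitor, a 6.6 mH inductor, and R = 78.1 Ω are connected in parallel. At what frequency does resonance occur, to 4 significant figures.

ω₀ = 1/√(LC) = 1/√(0.0066 × 1.13e-07) = 36620 rad/s
f₀ = ω₀/(2π) = 5.828 kHz

5.828 kHz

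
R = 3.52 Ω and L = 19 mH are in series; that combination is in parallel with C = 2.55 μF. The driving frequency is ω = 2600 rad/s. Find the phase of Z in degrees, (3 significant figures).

X_L = ωL = 49.4 Ω
X_C = 1/(ωC) = 151 Ω
Branch 1 (R+jX_L): Z₁ = 3.52 + j49.4 Ω, |Z₁| = 49.5 Ω
Branch 2 (−jX_C): Z₂ = −j151 Ω
Parallel: Z = Z₁Z₂/(Z₁+Z₂), |Z| = 73.6 Ω, ∠Z = 83.9°

83.9°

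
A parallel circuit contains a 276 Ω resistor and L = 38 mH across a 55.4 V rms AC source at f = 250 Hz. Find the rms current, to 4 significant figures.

949.6 mA

ω = 2πf = 1571 rad/s
X_L = ωL = 59.69 Ω
Parallel: admittances add. Y = 1/R + 1/(jωL)
Y = (0.003623 − j0.01675) S
|Y| = 0.01714 S → |Z| = 1/|Y| = 58.34 Ω, ∠Z = −∠Y = 77.80°
I = V/|Z| = 55.4/58.34 = 949.6 mA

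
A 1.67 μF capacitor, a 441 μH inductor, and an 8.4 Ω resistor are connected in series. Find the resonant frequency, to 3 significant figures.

5.86 kHz

ω₀ = 1/√(LC) = 1/√(0.000441 × 1.67e-06) = 36850 rad/s
f₀ = ω₀/(2π) = 5.86 kHz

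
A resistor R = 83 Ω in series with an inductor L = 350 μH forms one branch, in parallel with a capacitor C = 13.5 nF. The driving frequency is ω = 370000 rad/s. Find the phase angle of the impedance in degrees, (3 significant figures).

X_L = ωL = 130 Ω
X_C = 1/(ωC) = 200 Ω
Branch 1 (R+jX_L): Z₁ = 83.0 + j130 Ω, |Z₁| = 154 Ω
Branch 2 (−jX_C): Z₂ = −j200 Ω
Parallel: Z = Z₁Z₂/(Z₁+Z₂), |Z| = 282 Ω, ∠Z = 7.77°

7.77°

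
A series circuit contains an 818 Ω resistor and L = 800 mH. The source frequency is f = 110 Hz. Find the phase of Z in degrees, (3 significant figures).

ω = 2πf = 691.2 rad/s
X_L = ωL = 553 Ω
Z = 818 + j553 Ω
|Z| = √(818² + 553²) = 987 Ω
∠Z = arctan(553/818) = 34.1°

34.1°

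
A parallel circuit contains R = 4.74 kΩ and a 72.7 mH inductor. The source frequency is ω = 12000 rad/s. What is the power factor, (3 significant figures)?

0.181

X_L = ωL = 872 Ω
Parallel: admittances add. Y = 1/R + 1/(jωL)
Y = (0.000211 − j0.00115) S
|Y| = 0.00117 S → |Z| = 1/|Y| = 858 Ω, ∠Z = −∠Y = 79.6°
cos φ = cos(79.6°) = 0.181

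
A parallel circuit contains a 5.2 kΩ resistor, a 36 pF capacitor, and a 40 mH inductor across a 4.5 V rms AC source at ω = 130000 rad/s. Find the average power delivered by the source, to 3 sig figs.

3.89 mW

X_L = ωL = 5200 Ω
X_C = 1/(ωC) = 214000 Ω
Parallel: admittances add. Y = 1/R + 1/(jωL) + jωC
Y = (0.000192 − j0.000188) S
|Y| = 0.000269 S → |Z| = 1/|Y| = 3720 Ω, ∠Z = −∠Y = 44.3°
I = V/|Z| = 1.21 mA
P = VI cos φ = 4.5 × 0.00121 × cos(44.3°) = 3.89 mW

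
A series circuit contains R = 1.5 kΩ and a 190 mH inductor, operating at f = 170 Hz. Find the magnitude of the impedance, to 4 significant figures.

1514 Ω

ω = 2πf = 1068 rad/s
X_L = ωL = 202.9 Ω
Z = 1500 + j202.9 Ω
|Z| = √(1500² + 202.9²) = 1514 Ω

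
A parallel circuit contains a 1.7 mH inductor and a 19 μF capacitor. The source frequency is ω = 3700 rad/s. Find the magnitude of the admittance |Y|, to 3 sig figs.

88.7 mS

X_L = ωL = 6.29 Ω
X_C = 1/(ωC) = 14.2 Ω
Parallel: admittances add. Y = 1/(jωL) + jωC
Y = (0 − j0.0887) S
|Y| = 0.0887 S → |Z| = 1/|Y| = 11.3 Ω, ∠Z = −∠Y = 90.0°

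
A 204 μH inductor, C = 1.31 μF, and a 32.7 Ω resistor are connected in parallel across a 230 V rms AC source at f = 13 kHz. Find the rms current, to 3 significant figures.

12.9 A

ω = 2πf = 81680 rad/s
X_L = ωL = 16.7 Ω
X_C = 1/(ωC) = 9.35 Ω
Parallel: admittances add. Y = 1/R + 1/(jωL) + jωC
Y = (0.0306 + j0.0470) S
|Y| = 0.0561 S → |Z| = 1/|Y| = 17.8 Ω, ∠Z = −∠Y = -56.9°
I = V/|Z| = 230/17.8 = 12.9 A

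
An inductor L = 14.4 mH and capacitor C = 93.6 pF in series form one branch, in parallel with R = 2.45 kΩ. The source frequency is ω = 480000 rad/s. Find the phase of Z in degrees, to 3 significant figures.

-9.07°

X_L = ωL = 6910 Ω
X_C = 1/(ωC) = 22300 Ω
Branch 1: Z₁ = R = 2450 Ω
Branch 2 (series LC): Z₂ = j(X_L − X_C) = −j15300 Ω
Parallel: Z = Z₁Z₂/(Z₁+Z₂), |Z| = 2420 Ω, ∠Z = -9.07°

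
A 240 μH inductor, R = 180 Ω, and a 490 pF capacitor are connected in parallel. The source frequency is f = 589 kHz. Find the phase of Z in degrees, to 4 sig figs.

ω = 2πf = 3.701e+06 rad/s
X_L = ωL = 888.2 Ω
X_C = 1/(ωC) = 551.5 Ω
Parallel: admittances add. Y = 1/R + 1/(jωL) + jωC
Y = (0.005556 + j0.0006875) S
|Y| = 0.005598 S → |Z| = 1/|Y| = 178.6 Ω, ∠Z = −∠Y = -7.055°

-7.055°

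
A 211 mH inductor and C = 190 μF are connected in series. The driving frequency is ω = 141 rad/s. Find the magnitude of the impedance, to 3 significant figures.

X_L = ωL = 29.8 Ω
X_C = 1/(ωC) = 37.3 Ω
Net reactance X = X_L − X_C = -7.58 Ω
Z = − j7.58 Ω
|Z| = √(0² + 7.58²) = 7.58 Ω

7.58 Ω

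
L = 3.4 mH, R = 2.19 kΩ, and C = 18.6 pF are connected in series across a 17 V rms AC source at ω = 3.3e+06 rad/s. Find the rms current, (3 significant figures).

X_L = ωL = 11200 Ω
X_C = 1/(ωC) = 16300 Ω
Net reactance X = X_L − X_C = -5070 Ω
Z = 2190 − j5070 Ω
|Z| = √(2190² + 5070²) = 5520 Ω
I = V/|Z| = 17/5520 = 3.08 mA

3.08 mA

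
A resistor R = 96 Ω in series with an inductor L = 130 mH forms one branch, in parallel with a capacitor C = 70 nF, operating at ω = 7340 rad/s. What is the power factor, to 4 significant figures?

X_L = ωL = 954.2 Ω
X_C = 1/(ωC) = 1946 Ω
Branch 1 (R+jX_L): Z₁ = 96.00 + j954.2 Ω, |Z₁| = 959.0 Ω
Branch 2 (−jX_C): Z₂ = −j1946 Ω
Parallel: Z = Z₁Z₂/(Z₁+Z₂), |Z| = 1873 Ω, ∠Z = 78.73°
cos φ = cos(78.73°) = 0.1955

0.1955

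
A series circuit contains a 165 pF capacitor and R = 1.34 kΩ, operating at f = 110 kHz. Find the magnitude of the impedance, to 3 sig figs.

ω = 2πf = 691200 rad/s
X_C = 1/(ωC) = 8770 Ω
Z = 1340 − j8770 Ω
|Z| = √(1340² + 8770²) = 8870 Ω

8870 Ω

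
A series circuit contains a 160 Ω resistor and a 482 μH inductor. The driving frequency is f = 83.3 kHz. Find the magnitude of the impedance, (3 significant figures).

ω = 2πf = 523400 rad/s
X_L = ωL = 252 Ω
Z = 160 + j252 Ω
|Z| = √(160² + 252²) = 299 Ω

299 Ω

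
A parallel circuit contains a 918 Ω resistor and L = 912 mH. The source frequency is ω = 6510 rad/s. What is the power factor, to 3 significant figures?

0.988

X_L = ωL = 5940 Ω
Parallel: admittances add. Y = 1/R + 1/(jωL)
Y = (0.00109 − j0.000168) S
|Y| = 0.00110 S → |Z| = 1/|Y| = 907 Ω, ∠Z = −∠Y = 8.79°
cos φ = cos(8.79°) = 0.988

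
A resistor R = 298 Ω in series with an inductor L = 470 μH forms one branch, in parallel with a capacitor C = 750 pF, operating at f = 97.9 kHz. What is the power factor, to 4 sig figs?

ω = 2πf = 615100 rad/s
X_L = ωL = 289.1 Ω
X_C = 1/(ωC) = 2168 Ω
Branch 1 (R+jX_L): Z₁ = 298.0 + j289.1 Ω, |Z₁| = 415.2 Ω
Branch 2 (−jX_C): Z₂ = −j2168 Ω
Parallel: Z = Z₁Z₂/(Z₁+Z₂), |Z| = 473.2 Ω, ∠Z = 35.12°
cos φ = cos(35.12°) = 0.8180

0.8180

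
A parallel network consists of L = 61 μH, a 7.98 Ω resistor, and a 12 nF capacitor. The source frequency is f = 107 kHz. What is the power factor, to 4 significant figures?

0.9916

ω = 2πf = 672300 rad/s
X_L = ωL = 41.01 Ω
X_C = 1/(ωC) = 124.0 Ω
Parallel: admittances add. Y = 1/R + 1/(jωL) + jωC
Y = (0.1253 − j0.01632) S
|Y| = 0.1264 S → |Z| = 1/|Y| = 7.913 Ω, ∠Z = −∠Y = 7.418°
cos φ = cos(7.418°) = 0.9916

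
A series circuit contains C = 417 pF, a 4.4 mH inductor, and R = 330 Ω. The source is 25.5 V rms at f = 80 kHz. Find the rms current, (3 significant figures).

ω = 2πf = 502700 rad/s
X_L = ωL = 2210 Ω
X_C = 1/(ωC) = 4770 Ω
Net reactance X = X_L − X_C = -2560 Ω
Z = 330 − j2560 Ω
|Z| = √(330² + 2560²) = 2580 Ω
I = V/|Z| = 25.5/2580 = 9.88 mA

9.88 mA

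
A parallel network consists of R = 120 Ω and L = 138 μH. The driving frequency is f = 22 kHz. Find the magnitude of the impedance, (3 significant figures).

18.8 Ω

ω = 2πf = 138200 rad/s
X_L = ωL = 19.1 Ω
Parallel: admittances add. Y = 1/R + 1/(jωL)
Y = (0.00833 − j0.0524) S
|Y| = 0.0531 S → |Z| = 1/|Y| = 18.8 Ω, ∠Z = −∠Y = 81.0°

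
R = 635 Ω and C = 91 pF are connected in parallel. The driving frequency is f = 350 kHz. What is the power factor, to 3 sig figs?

0.992

ω = 2πf = 2.199e+06 rad/s
X_C = 1/(ωC) = 5000 Ω
Parallel: admittances add. Y = 1/R + jωC
Y = (0.00157 + j0.000200) S
|Y| = 0.00159 S → |Z| = 1/|Y| = 630 Ω, ∠Z = −∠Y = -7.24°
cos φ = cos(-7.24°) = 0.992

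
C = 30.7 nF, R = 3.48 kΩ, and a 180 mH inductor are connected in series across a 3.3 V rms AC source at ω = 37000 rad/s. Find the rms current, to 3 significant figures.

489 μA

X_L = ωL = 6660 Ω
X_C = 1/(ωC) = 880 Ω
Net reactance X = X_L − X_C = 5780 Ω
Z = 3480 + j5780 Ω
|Z| = √(3480² + 5780²) = 6750 Ω
I = V/|Z| = 3.3/6750 = 489 μA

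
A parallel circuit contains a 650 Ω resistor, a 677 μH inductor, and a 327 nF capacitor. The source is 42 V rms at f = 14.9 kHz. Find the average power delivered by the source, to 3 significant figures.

2.71 W

ω = 2πf = 93620 rad/s
X_L = ωL = 63.4 Ω
X_C = 1/(ωC) = 32.7 Ω
Parallel: admittances add. Y = 1/R + 1/(jωL) + jωC
Y = (0.00154 + j0.0148) S
|Y| = 0.0149 S → |Z| = 1/|Y| = 67.0 Ω, ∠Z = −∠Y = -84.1°
I = V/|Z| = 626 mA
P = VI cos φ = 42 × 0.626 × cos(-84.1°) = 2.71 W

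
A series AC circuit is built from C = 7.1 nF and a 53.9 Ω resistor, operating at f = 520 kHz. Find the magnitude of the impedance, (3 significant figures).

ω = 2πf = 3.267e+06 rad/s
X_C = 1/(ωC) = 43.1 Ω
Z = 53.9 − j43.1 Ω
|Z| = √(53.9² + 43.1²) = 69.0 Ω

69.0 Ω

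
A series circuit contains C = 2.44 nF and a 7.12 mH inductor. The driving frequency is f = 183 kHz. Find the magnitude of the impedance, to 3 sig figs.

ω = 2πf = 1.15e+06 rad/s
X_L = ωL = 8190 Ω
X_C = 1/(ωC) = 356 Ω
Net reactance X = X_L − X_C = 7830 Ω
Z = j7830 Ω
|Z| = √(0² + 7830²) = 7830 Ω

7830 Ω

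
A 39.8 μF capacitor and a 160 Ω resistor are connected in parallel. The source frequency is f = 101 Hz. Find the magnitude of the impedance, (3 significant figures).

ω = 2πf = 634.6 rad/s
X_C = 1/(ωC) = 39.6 Ω
Parallel: admittances add. Y = 1/R + jωC
Y = (0.00625 + j0.0253) S
|Y| = 0.0260 S → |Z| = 1/|Y| = 38.4 Ω, ∠Z = −∠Y = -76.1°

38.4 Ω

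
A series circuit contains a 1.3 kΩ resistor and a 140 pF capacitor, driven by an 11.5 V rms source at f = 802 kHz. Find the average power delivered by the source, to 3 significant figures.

ω = 2πf = 5.039e+06 rad/s
X_C = 1/(ωC) = 1420 Ω
Z = 1300 − j1420 Ω
|Z| = √(1300² + 1420²) = 1920 Ω
∠Z = arctan(-1420/1300) = -47.5°
I = V/|Z| = 5.98 mA
P = VI cos φ = 11.5 × 0.00598 × cos(-47.5°) = 46.5 mW

46.5 mW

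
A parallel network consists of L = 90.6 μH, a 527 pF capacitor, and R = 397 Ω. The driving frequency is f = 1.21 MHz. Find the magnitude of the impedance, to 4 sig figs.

278.7 Ω

ω = 2πf = 7.603e+06 rad/s
X_L = ωL = 688.8 Ω
X_C = 1/(ωC) = 249.6 Ω
Parallel: admittances add. Y = 1/R + 1/(jωL) + jωC
Y = (0.002519 + j0.002555) S
|Y| = 0.003588 S → |Z| = 1/|Y| = 278.7 Ω, ∠Z = −∠Y = -45.41°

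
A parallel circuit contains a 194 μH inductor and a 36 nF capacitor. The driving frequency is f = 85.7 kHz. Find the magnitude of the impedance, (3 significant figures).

ω = 2πf = 538500 rad/s
X_L = ωL = 104 Ω
X_C = 1/(ωC) = 51.6 Ω
Parallel: admittances add. Y = 1/(jωL) + jωC
Y = (0 + j0.00981) S
|Y| = 0.00981 S → |Z| = 1/|Y| = 102 Ω, ∠Z = −∠Y = -90.0°

102 Ω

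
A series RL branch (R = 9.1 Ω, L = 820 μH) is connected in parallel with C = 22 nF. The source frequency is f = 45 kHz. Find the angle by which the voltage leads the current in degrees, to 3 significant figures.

ω = 2πf = 282700 rad/s
X_L = ωL = 232 Ω
X_C = 1/(ωC) = 161 Ω
Branch 1 (R+jX_L): Z₁ = 9.10 + j232 Ω, |Z₁| = 232 Ω
Branch 2 (−jX_C): Z₂ = −j161 Ω
Parallel: Z = Z₁Z₂/(Z₁+Z₂), |Z| = 520 Ω, ∠Z = -85.0°

-85.0°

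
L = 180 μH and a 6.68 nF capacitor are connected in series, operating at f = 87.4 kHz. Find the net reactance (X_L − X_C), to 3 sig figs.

ω = 2πf = 549200 rad/s
X_L = ωL = 98.8 Ω
X_C = 1/(ωC) = 273 Ω
X = 98.8 − 273 = -174 Ω

-174 Ω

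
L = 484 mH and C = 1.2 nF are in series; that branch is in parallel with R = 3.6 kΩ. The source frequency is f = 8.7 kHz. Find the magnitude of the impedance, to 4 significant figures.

ω = 2πf = 54660 rad/s
X_L = ωL = 26460 Ω
X_C = 1/(ωC) = 15240 Ω
Branch 1: Z₁ = R = 3600 Ω
Branch 2 (series LC): Z₂ = j(X_L − X_C) = j11210 Ω
Parallel: Z = Z₁Z₂/(Z₁+Z₂), |Z| = 3428 Ω, ∠Z = 17.80°

3428 Ω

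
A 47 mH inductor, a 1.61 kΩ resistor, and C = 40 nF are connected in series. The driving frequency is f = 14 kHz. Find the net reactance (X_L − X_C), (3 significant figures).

ω = 2πf = 87960 rad/s
X_L = ωL = 4130 Ω
X_C = 1/(ωC) = 284 Ω
X = 4130 − 284 = 3850 Ω

3850 Ω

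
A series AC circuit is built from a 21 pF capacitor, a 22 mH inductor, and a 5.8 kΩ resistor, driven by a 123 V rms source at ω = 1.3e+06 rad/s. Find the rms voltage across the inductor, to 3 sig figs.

X_L = ωL = 28600 Ω
X_C = 1/(ωC) = 36600 Ω
Net reactance X = X_L − X_C = -8030 Ω
Z = 5800 − j8030 Ω
|Z| = √(5800² + 8030²) = 9910 Ω
I = V/|Z| = 12.4 mA
V_L = I·|Z_L| = 0.0124 × 28600 = 355 V

355 V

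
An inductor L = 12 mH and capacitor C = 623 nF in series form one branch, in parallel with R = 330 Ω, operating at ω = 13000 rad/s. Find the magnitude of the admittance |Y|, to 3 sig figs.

30.9 mS

X_L = ωL = 156 Ω
X_C = 1/(ωC) = 123 Ω
Branch 1: Z₁ = R = 330 Ω
Branch 2 (series LC): Z₂ = j(X_L − X_C) = j32.5 Ω
Parallel: Z = Z₁Z₂/(Z₁+Z₂), |Z| = 32.4 Ω, ∠Z = 84.4°
|Y| = 1/|Z| = 30.9 mS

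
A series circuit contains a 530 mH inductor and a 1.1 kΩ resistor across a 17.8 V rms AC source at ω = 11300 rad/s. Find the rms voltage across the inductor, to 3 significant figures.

17.5 V

X_L = ωL = 5990 Ω
Z = 1100 + j5990 Ω
|Z| = √(1100² + 5990²) = 6090 Ω
I = V/|Z| = 2.92 mA
V_L = I·|Z_L| = 0.00292 × 5990 = 17.5 V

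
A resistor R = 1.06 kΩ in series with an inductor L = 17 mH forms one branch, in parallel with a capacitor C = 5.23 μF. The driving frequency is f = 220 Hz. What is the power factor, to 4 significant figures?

ω = 2πf = 1382 rad/s
X_L = ωL = 23.50 Ω
X_C = 1/(ωC) = 138.3 Ω
Branch 1 (R+jX_L): Z₁ = 1060 + j23.50 Ω, |Z₁| = 1060 Ω
Branch 2 (−jX_C): Z₂ = −j138.3 Ω
Parallel: Z = Z₁Z₂/(Z₁+Z₂), |Z| = 137.6 Ω, ∠Z = -82.55°
cos φ = cos(-82.55°) = 0.1297

0.1297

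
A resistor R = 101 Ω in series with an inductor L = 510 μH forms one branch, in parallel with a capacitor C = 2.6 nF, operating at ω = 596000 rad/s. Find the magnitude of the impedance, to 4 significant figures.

X_L = ωL = 304.0 Ω
X_C = 1/(ωC) = 645.3 Ω
Branch 1 (R+jX_L): Z₁ = 101.0 + j304.0 Ω, |Z₁| = 320.3 Ω
Branch 2 (−jX_C): Z₂ = −j645.3 Ω
Parallel: Z = Z₁Z₂/(Z₁+Z₂), |Z| = 580.6 Ω, ∠Z = 55.14°

580.6 Ω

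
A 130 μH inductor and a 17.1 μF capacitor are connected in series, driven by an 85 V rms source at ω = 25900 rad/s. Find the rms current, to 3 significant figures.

76.6 A

X_L = ωL = 3.37 Ω
X_C = 1/(ωC) = 2.26 Ω
Net reactance X = X_L − X_C = 1.11 Ω
Z = j1.11 Ω
|Z| = √(0² + 1.11²) = 1.11 Ω
I = V/|Z| = 85/1.11 = 76.6 A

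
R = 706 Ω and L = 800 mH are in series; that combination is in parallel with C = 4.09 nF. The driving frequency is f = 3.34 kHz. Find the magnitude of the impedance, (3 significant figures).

37700 Ω

ω = 2πf = 20990 rad/s
X_L = ωL = 16800 Ω
X_C = 1/(ωC) = 11700 Ω
Branch 1 (R+jX_L): Z₁ = 706 + j16800 Ω, |Z₁| = 16800 Ω
Branch 2 (−jX_C): Z₂ = −j11700 Ω
Parallel: Z = Z₁Z₂/(Z₁+Z₂), |Z| = 37700 Ω, ∠Z = -84.6°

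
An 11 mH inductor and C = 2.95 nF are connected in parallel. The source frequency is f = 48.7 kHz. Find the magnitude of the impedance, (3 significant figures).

ω = 2πf = 306000 rad/s
X_L = ωL = 3370 Ω
X_C = 1/(ωC) = 1110 Ω
Parallel: admittances add. Y = 1/(jωL) + jωC
Y = (0 + j0.000606) S
|Y| = 0.000606 S → |Z| = 1/|Y| = 1650 Ω, ∠Z = −∠Y = -90.0°

1650 Ω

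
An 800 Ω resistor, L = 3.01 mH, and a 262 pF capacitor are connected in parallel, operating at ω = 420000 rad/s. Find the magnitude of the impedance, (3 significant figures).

703 Ω

X_L = ωL = 1260 Ω
X_C = 1/(ωC) = 9090 Ω
Parallel: admittances add. Y = 1/R + 1/(jωL) + jωC
Y = (0.00125 − j0.000681) S
|Y| = 0.00142 S → |Z| = 1/|Y| = 703 Ω, ∠Z = −∠Y = 28.6°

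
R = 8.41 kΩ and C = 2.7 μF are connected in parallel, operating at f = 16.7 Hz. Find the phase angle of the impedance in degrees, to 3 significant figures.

ω = 2πf = 104.9 rad/s
X_C = 1/(ωC) = 3530 Ω
Parallel: admittances add. Y = 1/R + jωC
Y = (0.000119 + j0.000283) S
|Y| = 0.000307 S → |Z| = 1/|Y| = 3250 Ω, ∠Z = −∠Y = -67.2°

-67.2°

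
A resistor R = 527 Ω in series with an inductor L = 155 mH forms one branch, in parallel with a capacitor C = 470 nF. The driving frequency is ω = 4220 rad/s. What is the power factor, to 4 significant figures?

0.5773

X_L = ωL = 654.1 Ω
X_C = 1/(ωC) = 504.2 Ω
Branch 1 (R+jX_L): Z₁ = 527.0 + j654.1 Ω, |Z₁| = 840.0 Ω
Branch 2 (−jX_C): Z₂ = −j504.2 Ω
Parallel: Z = Z₁Z₂/(Z₁+Z₂), |Z| = 773.0 Ω, ∠Z = -54.74°
cos φ = cos(-54.74°) = 0.5773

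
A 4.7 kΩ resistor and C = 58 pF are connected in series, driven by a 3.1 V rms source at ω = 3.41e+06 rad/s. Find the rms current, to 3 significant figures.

449 μA

X_C = 1/(ωC) = 5060 Ω
Z = 4700 − j5060 Ω
|Z| = √(4700² + 5060²) = 6900 Ω
I = V/|Z| = 3.1/6900 = 449 μA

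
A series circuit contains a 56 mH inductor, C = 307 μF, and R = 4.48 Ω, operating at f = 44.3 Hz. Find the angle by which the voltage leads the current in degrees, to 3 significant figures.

ω = 2πf = 278.3 rad/s
X_L = ωL = 15.6 Ω
X_C = 1/(ωC) = 11.7 Ω
Net reactance X = X_L − X_C = 3.88 Ω
Z = 4.48 + j3.88 Ω
|Z| = √(4.48² + 3.88²) = 5.93 Ω
∠Z = arctan(3.88/4.48) = 40.9°

40.9°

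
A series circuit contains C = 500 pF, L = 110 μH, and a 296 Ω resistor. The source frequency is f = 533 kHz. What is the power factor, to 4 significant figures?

ω = 2πf = 3.349e+06 rad/s
X_L = ωL = 368.4 Ω
X_C = 1/(ωC) = 597.2 Ω
Net reactance X = X_L − X_C = -228.8 Ω
Z = 296.0 − j228.8 Ω
|Z| = √(296.0² + 228.8²) = 374.1 Ω
∠Z = arctan(-228.8/296.0) = -37.71°
cos φ = cos(-37.71°) = 0.7912

0.7912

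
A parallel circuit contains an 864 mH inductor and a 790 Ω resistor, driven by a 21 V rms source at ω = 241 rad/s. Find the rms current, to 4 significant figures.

X_L = ωL = 208.2 Ω
Parallel: admittances add. Y = 1/R + 1/(jωL)
Y = (0.001266 − j0.004803) S
|Y| = 0.004967 S → |Z| = 1/|Y| = 201.3 Ω, ∠Z = −∠Y = 75.23°
I = V/|Z| = 21/201.3 = 104.3 mA

104.3 mA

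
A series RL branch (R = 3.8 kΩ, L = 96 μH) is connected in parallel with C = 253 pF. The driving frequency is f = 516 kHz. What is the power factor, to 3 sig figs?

ω = 2πf = 3.242e+06 rad/s
X_L = ωL = 311 Ω
X_C = 1/(ωC) = 1220 Ω
Branch 1 (R+jX_L): Z₁ = 3800 + j311 Ω, |Z₁| = 3810 Ω
Branch 2 (−jX_C): Z₂ = −j1220 Ω
Parallel: Z = Z₁Z₂/(Z₁+Z₂), |Z| = 1190 Ω, ∠Z = -71.9°
cos φ = cos(-71.9°) = 0.311

0.311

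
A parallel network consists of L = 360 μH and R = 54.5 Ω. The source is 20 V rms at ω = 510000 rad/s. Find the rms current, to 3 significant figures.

X_L = ωL = 184 Ω
Parallel: admittances add. Y = 1/R + 1/(jωL)
Y = (0.0183 − j0.00545) S
|Y| = 0.0191 S → |Z| = 1/|Y| = 52.2 Ω, ∠Z = −∠Y = 16.5°
I = V/|Z| = 20/52.2 = 383 mA

383 mA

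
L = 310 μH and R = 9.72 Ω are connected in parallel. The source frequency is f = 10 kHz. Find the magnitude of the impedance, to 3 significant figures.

8.70 Ω

ω = 2πf = 62830 rad/s
X_L = ωL = 19.5 Ω
Parallel: admittances add. Y = 1/R + 1/(jωL)
Y = (0.103 − j0.0513) S
|Y| = 0.115 S → |Z| = 1/|Y| = 8.70 Ω, ∠Z = −∠Y = 26.5°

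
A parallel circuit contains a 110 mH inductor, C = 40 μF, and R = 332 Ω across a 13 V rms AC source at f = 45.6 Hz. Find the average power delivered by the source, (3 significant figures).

509 mW

ω = 2πf = 286.5 rad/s
X_L = ωL = 31.5 Ω
X_C = 1/(ωC) = 87.3 Ω
Parallel: admittances add. Y = 1/R + 1/(jωL) + jωC
Y = (0.00301 − j0.0203) S
|Y| = 0.0205 S → |Z| = 1/|Y| = 48.8 Ω, ∠Z = −∠Y = 81.5°
I = V/|Z| = 266 mA
P = VI cos φ = 13 × 0.266 × cos(81.5°) = 509 mW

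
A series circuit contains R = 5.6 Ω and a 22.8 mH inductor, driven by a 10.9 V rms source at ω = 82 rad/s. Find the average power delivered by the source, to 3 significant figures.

X_L = ωL = 1.87 Ω
Z = 5.60 + j1.87 Ω
|Z| = √(5.60² + 1.87²) = 5.90 Ω
∠Z = arctan(1.87/5.60) = 18.5°
I = V/|Z| = 1.85 A
P = VI cos φ = 10.9 × 1.85 × cos(18.5°) = 19.1 W

19.1 W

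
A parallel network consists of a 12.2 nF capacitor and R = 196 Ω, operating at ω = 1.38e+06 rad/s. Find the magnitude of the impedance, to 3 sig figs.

X_C = 1/(ωC) = 59.4 Ω
Parallel: admittances add. Y = 1/R + jωC
Y = (0.00510 + j0.0168) S
|Y| = 0.0176 S → |Z| = 1/|Y| = 56.8 Ω, ∠Z = −∠Y = -73.1°

56.8 Ω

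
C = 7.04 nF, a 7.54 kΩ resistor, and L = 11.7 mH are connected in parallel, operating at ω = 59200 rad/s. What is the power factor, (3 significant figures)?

X_L = ωL = 693 Ω
X_C = 1/(ωC) = 2400 Ω
Parallel: admittances add. Y = 1/R + 1/(jωL) + jωC
Y = (0.000133 − j0.00103) S
|Y| = 0.00104 S → |Z| = 1/|Y| = 966 Ω, ∠Z = −∠Y = 82.6°
cos φ = cos(82.6°) = 0.128

0.128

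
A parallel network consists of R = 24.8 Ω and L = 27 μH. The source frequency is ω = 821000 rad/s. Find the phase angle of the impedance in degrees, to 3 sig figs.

48.2°

X_L = ωL = 22.2 Ω
Parallel: admittances add. Y = 1/R + 1/(jωL)
Y = (0.0403 − j0.0451) S
|Y| = 0.0605 S → |Z| = 1/|Y| = 16.5 Ω, ∠Z = −∠Y = 48.2°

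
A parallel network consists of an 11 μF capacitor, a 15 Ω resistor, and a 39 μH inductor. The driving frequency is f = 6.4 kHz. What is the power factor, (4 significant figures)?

0.3230

ω = 2πf = 40210 rad/s
X_L = ωL = 1.568 Ω
X_C = 1/(ωC) = 2.261 Ω
Parallel: admittances add. Y = 1/R + 1/(jωL) + jωC
Y = (0.06667 − j0.1953) S
|Y| = 0.2064 S → |Z| = 1/|Y| = 4.846 Ω, ∠Z = −∠Y = 71.15°
cos φ = cos(71.15°) = 0.3230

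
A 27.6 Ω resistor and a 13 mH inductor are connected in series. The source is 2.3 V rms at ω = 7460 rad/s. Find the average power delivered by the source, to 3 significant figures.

14.4 mW

X_L = ωL = 97.0 Ω
Z = 27.6 + j97.0 Ω
|Z| = √(27.6² + 97.0²) = 101 Ω
∠Z = arctan(97.0/27.6) = 74.1°
I = V/|Z| = 22.8 mA
P = VI cos φ = 2.3 × 0.0228 × cos(74.1°) = 14.4 mW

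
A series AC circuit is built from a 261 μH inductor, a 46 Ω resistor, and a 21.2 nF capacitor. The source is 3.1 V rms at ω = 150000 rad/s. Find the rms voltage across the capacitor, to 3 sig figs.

X_L = ωL = 39.1 Ω
X_C = 1/(ωC) = 314 Ω
Net reactance X = X_L − X_C = -275 Ω
Z = 46.0 − j275 Ω
|Z| = √(46.0² + 275²) = 279 Ω
I = V/|Z| = 11.1 mA
V_C = I·|Z_C| = 0.0111 × 314 = 3.49 V

3.49 V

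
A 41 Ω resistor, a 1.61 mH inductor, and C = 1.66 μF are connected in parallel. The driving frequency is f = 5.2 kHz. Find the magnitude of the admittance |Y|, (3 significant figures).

42.8 mS

ω = 2πf = 32670 rad/s
X_L = ωL = 52.6 Ω
X_C = 1/(ωC) = 18.4 Ω
Parallel: admittances add. Y = 1/R + 1/(jωL) + jωC
Y = (0.0244 + j0.0352) S
|Y| = 0.0428 S → |Z| = 1/|Y| = 23.3 Ω, ∠Z = −∠Y = -55.3°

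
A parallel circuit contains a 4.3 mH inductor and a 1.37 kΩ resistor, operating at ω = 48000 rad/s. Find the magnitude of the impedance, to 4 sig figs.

204.1 Ω

X_L = ωL = 206.4 Ω
Parallel: admittances add. Y = 1/R + 1/(jωL)
Y = (0.0007299 − j0.004845) S
|Y| = 0.004900 S → |Z| = 1/|Y| = 204.1 Ω, ∠Z = −∠Y = 81.43°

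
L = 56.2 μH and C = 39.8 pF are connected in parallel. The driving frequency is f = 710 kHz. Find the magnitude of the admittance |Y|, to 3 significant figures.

3.81 mS

ω = 2πf = 4.461e+06 rad/s
X_L = ωL = 251 Ω
X_C = 1/(ωC) = 5630 Ω
Parallel: admittances add. Y = 1/(jωL) + jωC
Y = (0 − j0.00381) S
|Y| = 0.00381 S → |Z| = 1/|Y| = 262 Ω, ∠Z = −∠Y = 90.0°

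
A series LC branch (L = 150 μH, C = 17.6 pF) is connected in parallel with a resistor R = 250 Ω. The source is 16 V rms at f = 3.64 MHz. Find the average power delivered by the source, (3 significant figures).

ω = 2πf = 2.287e+07 rad/s
X_L = ωL = 3430 Ω
X_C = 1/(ωC) = 2480 Ω
Branch 1: Z₁ = R = 250 Ω
Branch 2 (series LC): Z₂ = j(X_L − X_C) = j946 Ω
Parallel: Z = Z₁Z₂/(Z₁+Z₂), |Z| = 242 Ω, ∠Z = 14.8°
I = V/|Z| = 66.2 mA
P = VI cos φ = 16 × 0.0662 × cos(14.8°) = 1.02 W

1.02 W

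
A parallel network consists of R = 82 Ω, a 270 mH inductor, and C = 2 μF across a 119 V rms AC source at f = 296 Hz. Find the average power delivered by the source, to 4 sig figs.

172.7 W

ω = 2πf = 1860 rad/s
X_L = ωL = 502.2 Ω
X_C = 1/(ωC) = 268.8 Ω
Parallel: admittances add. Y = 1/R + 1/(jωL) + jωC
Y = (0.01220 + j0.001728) S
|Y| = 0.01232 S → |Z| = 1/|Y| = 81.19 Ω, ∠Z = −∠Y = -8.066°
I = V/|Z| = 1.466 A
P = VI cos φ = 119 × 1.466 × cos(-8.066°) = 172.7 W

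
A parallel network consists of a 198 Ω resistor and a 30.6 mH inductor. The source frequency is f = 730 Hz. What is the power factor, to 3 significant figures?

0.578

ω = 2πf = 4587 rad/s
X_L = ωL = 140 Ω
Parallel: admittances add. Y = 1/R + 1/(jωL)
Y = (0.00505 − j0.00712) S
|Y| = 0.00873 S → |Z| = 1/|Y| = 115 Ω, ∠Z = −∠Y = 54.7°
cos φ = cos(54.7°) = 0.578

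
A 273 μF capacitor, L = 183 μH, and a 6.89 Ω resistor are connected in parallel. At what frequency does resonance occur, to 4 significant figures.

ω₀ = 1/√(LC) = 1/√(0.000183 × 0.000273) = 4474 rad/s
f₀ = ω₀/(2π) = 712.1 Hz

712.1 Hz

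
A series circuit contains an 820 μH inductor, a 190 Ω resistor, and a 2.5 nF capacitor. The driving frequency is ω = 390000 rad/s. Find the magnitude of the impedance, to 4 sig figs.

731.0 Ω

X_L = ωL = 319.8 Ω
X_C = 1/(ωC) = 1026 Ω
Net reactance X = X_L − X_C = -705.8 Ω
Z = 190.0 − j705.8 Ω
|Z| = √(190.0² + 705.8²) = 731.0 Ω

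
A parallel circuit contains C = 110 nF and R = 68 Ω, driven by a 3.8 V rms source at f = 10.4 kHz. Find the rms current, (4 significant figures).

ω = 2πf = 65350 rad/s
X_C = 1/(ωC) = 139.1 Ω
Parallel: admittances add. Y = 1/R + jωC
Y = (0.01471 + j0.007188) S
|Y| = 0.01637 S → |Z| = 1/|Y| = 61.09 Ω, ∠Z = −∠Y = -26.05°
I = V/|Z| = 3.8/61.09 = 62.20 mA

62.20 mA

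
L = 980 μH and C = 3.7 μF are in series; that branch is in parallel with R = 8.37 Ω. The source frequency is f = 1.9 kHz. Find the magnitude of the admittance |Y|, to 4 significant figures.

ω = 2πf = 11940 rad/s
X_L = ωL = 11.70 Ω
X_C = 1/(ωC) = 22.64 Ω
Branch 1: Z₁ = R = 8.370 Ω
Branch 2 (series LC): Z₂ = j(X_L − X_C) = −j10.94 Ω
Parallel: Z = Z₁Z₂/(Z₁+Z₂), |Z| = 6.648 Ω, ∠Z = -37.42°
|Y| = 1/|Z| = 150.4 mS

150.4 mS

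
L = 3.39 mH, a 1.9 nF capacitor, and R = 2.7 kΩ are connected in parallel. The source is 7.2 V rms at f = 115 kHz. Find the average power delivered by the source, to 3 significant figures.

19.2 mW

ω = 2πf = 722600 rad/s
X_L = ωL = 2450 Ω
X_C = 1/(ωC) = 728 Ω
Parallel: admittances add. Y = 1/R + 1/(jωL) + jωC
Y = (0.000370 + j0.000965) S
|Y| = 0.00103 S → |Z| = 1/|Y| = 968 Ω, ∠Z = −∠Y = -69.0°
I = V/|Z| = 7.44 mA
P = VI cos φ = 7.2 × 0.00744 × cos(-69.0°) = 19.2 mW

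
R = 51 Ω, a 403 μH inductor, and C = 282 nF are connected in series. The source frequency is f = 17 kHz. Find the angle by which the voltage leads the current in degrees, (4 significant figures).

ω = 2πf = 106800 rad/s
X_L = ωL = 43.05 Ω
X_C = 1/(ωC) = 33.20 Ω
Net reactance X = X_L − X_C = 9.847 Ω
Z = 51.00 + j9.847 Ω
|Z| = √(51.00² + 9.847²) = 51.94 Ω
∠Z = arctan(9.847/51.00) = 10.93°

10.93°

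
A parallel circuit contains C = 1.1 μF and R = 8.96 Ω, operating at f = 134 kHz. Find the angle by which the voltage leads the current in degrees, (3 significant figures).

-83.1°

ω = 2πf = 841900 rad/s
X_C = 1/(ωC) = 1.08 Ω
Parallel: admittances add. Y = 1/R + jωC
Y = (0.112 + j0.926) S
|Y| = 0.933 S → |Z| = 1/|Y| = 1.07 Ω, ∠Z = −∠Y = -83.1°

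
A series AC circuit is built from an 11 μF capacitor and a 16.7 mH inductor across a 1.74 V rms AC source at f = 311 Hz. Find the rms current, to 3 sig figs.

ω = 2πf = 1954 rad/s
X_L = ωL = 32.6 Ω
X_C = 1/(ωC) = 46.5 Ω
Net reactance X = X_L − X_C = -13.9 Ω
Z = − j13.9 Ω
|Z| = √(0² + 13.9²) = 13.9 Ω
I = V/|Z| = 1.74/13.9 = 125 mA

125 mA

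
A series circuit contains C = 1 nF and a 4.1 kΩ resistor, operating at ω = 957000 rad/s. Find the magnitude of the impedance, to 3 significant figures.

4230 Ω

X_C = 1/(ωC) = 1040 Ω
Z = 4100 − j1040 Ω
|Z| = √(4100² + 1040²) = 4230 Ω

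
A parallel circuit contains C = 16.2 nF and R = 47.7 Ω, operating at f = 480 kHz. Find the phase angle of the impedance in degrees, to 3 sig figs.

ω = 2πf = 3.016e+06 rad/s
X_C = 1/(ωC) = 20.5 Ω
Parallel: admittances add. Y = 1/R + jωC
Y = (0.0210 + j0.0489) S
|Y| = 0.0532 S → |Z| = 1/|Y| = 18.8 Ω, ∠Z = −∠Y = -66.8°

-66.8°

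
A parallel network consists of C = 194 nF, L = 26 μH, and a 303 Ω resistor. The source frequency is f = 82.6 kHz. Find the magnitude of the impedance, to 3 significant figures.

ω = 2πf = 519000 rad/s
X_L = ωL = 13.5 Ω
X_C = 1/(ωC) = 9.93 Ω
Parallel: admittances add. Y = 1/R + 1/(jωL) + jωC
Y = (0.00330 + j0.0266) S
|Y| = 0.0268 S → |Z| = 1/|Y| = 37.3 Ω, ∠Z = −∠Y = -82.9°

37.3 Ω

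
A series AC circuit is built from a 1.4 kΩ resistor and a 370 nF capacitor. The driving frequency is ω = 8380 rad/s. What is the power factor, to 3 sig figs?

X_C = 1/(ωC) = 323 Ω
Z = 1400 − j323 Ω
|Z| = √(1400² + 323²) = 1440 Ω
∠Z = arctan(-323/1400) = -13.0°
cos φ = cos(-13.0°) = 0.974

0.974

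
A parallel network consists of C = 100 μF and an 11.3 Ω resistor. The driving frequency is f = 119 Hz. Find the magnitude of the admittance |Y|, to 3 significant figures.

116 mS

ω = 2πf = 747.7 rad/s
X_C = 1/(ωC) = 13.4 Ω
Parallel: admittances add. Y = 1/R + jωC
Y = (0.0885 + j0.0748) S
|Y| = 0.116 S → |Z| = 1/|Y| = 8.63 Ω, ∠Z = −∠Y = -40.2°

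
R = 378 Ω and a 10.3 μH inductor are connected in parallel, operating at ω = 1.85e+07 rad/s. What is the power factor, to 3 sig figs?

X_L = ωL = 191 Ω
Parallel: admittances add. Y = 1/R + 1/(jωL)
Y = (0.00265 − j0.00525) S
|Y| = 0.00588 S → |Z| = 1/|Y| = 170 Ω, ∠Z = −∠Y = 63.2°
cos φ = cos(63.2°) = 0.450

0.450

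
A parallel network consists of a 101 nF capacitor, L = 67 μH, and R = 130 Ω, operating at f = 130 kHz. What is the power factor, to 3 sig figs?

ω = 2πf = 816800 rad/s
X_L = ωL = 54.7 Ω
X_C = 1/(ωC) = 12.1 Ω
Parallel: admittances add. Y = 1/R + 1/(jωL) + jωC
Y = (0.00769 + j0.0642) S
|Y| = 0.0647 S → |Z| = 1/|Y| = 15.5 Ω, ∠Z = −∠Y = -83.2°
cos φ = cos(-83.2°) = 0.119

0.119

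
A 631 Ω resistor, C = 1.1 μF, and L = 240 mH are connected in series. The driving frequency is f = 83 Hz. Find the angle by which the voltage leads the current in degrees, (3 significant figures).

-68.7°

ω = 2πf = 521.5 rad/s
X_L = ωL = 125 Ω
X_C = 1/(ωC) = 1740 Ω
Net reactance X = X_L − X_C = -1620 Ω
Z = 631 − j1620 Ω
|Z| = √(631² + 1620²) = 1740 Ω
∠Z = arctan(-1620/631) = -68.7°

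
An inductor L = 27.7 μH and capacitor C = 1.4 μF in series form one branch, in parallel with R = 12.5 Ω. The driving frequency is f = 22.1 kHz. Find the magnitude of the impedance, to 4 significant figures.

ω = 2πf = 138900 rad/s
X_L = ωL = 3.846 Ω
X_C = 1/(ωC) = 5.144 Ω
Branch 1: Z₁ = R = 12.50 Ω
Branch 2 (series LC): Z₂ = j(X_L − X_C) = −j1.298 Ω
Parallel: Z = Z₁Z₂/(Z₁+Z₂), |Z| = 1.291 Ω, ∠Z = -84.07°

1.291 Ω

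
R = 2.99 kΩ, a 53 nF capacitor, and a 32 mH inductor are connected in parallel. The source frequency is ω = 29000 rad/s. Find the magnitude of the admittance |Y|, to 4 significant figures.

X_L = ωL = 928.0 Ω
X_C = 1/(ωC) = 650.6 Ω
Parallel: admittances add. Y = 1/R + 1/(jωL) + jωC
Y = (0.0003344 + j0.0004594) S
|Y| = 0.0005683 S → |Z| = 1/|Y| = 1760 Ω, ∠Z = −∠Y = -53.95°

568.3 μS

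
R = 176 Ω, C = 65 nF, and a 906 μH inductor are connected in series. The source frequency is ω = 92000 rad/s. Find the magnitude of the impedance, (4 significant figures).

X_L = ωL = 83.35 Ω
X_C = 1/(ωC) = 167.2 Ω
Net reactance X = X_L − X_C = -83.87 Ω
Z = 176.0 − j83.87 Ω
|Z| = √(176.0² + 83.87²) = 195.0 Ω

195.0 Ω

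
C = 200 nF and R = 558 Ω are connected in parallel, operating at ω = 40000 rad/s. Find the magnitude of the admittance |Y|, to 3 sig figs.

8.20 mS

X_C = 1/(ωC) = 125 Ω
Parallel: admittances add. Y = 1/R + jωC
Y = (0.00179 + j0.00800) S
|Y| = 0.00820 S → |Z| = 1/|Y| = 122 Ω, ∠Z = −∠Y = -77.4°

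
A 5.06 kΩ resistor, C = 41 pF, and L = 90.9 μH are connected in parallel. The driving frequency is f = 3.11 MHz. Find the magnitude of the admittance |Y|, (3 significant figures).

ω = 2πf = 1.954e+07 rad/s
X_L = ωL = 1780 Ω
X_C = 1/(ωC) = 1250 Ω
Parallel: admittances add. Y = 1/R + 1/(jωL) + jωC
Y = (0.000198 + j0.000238) S
|Y| = 0.000309 S → |Z| = 1/|Y| = 3230 Ω, ∠Z = −∠Y = -50.3°

309 μS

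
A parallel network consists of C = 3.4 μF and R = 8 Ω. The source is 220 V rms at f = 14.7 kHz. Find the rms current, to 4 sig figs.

74.36 A

ω = 2πf = 92360 rad/s
X_C = 1/(ωC) = 3.184 Ω
Parallel: admittances add. Y = 1/R + jωC
Y = (0.1250 + j0.3140) S
|Y| = 0.3380 S → |Z| = 1/|Y| = 2.959 Ω, ∠Z = −∠Y = -68.30°
I = V/|Z| = 220/2.959 = 74.36 A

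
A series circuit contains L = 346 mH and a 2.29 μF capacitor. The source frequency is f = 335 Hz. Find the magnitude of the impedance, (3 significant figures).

521 Ω

ω = 2πf = 2105 rad/s
X_L = ωL = 728 Ω
X_C = 1/(ωC) = 207 Ω
Net reactance X = X_L − X_C = 521 Ω
Z = j521 Ω
|Z| = √(0² + 521²) = 521 Ω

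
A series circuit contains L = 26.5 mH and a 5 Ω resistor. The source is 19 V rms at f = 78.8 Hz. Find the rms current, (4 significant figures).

1.353 A

ω = 2πf = 495.1 rad/s
X_L = ωL = 13.12 Ω
Z = 5.000 + j13.12 Ω
|Z| = √(5.000² + 13.12²) = 14.04 Ω
I = V/|Z| = 19/14.04 = 1.353 A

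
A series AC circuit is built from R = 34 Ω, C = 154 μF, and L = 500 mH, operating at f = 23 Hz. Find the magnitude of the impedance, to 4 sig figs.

ω = 2πf = 144.5 rad/s
X_L = ωL = 72.26 Ω
X_C = 1/(ωC) = 44.93 Ω
Net reactance X = X_L − X_C = 27.32 Ω
Z = 34.00 + j27.32 Ω
|Z| = √(34.00² + 27.32²) = 43.62 Ω

43.62 Ω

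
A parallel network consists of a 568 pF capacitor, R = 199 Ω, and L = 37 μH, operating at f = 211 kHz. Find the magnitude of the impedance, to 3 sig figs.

ω = 2πf = 1.326e+06 rad/s
X_L = ωL = 49.1 Ω
X_C = 1/(ωC) = 1330 Ω
Parallel: admittances add. Y = 1/R + 1/(jωL) + jωC
Y = (0.00503 − j0.0196) S
|Y| = 0.0203 S → |Z| = 1/|Y| = 49.3 Ω, ∠Z = −∠Y = 75.6°

49.3 Ω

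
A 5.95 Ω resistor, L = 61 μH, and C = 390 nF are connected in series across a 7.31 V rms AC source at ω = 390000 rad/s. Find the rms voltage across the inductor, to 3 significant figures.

X_L = ωL = 23.8 Ω
X_C = 1/(ωC) = 6.57 Ω
Net reactance X = X_L − X_C = 17.2 Ω
Z = 5.95 + j17.2 Ω
|Z| = √(5.95² + 17.2²) = 18.2 Ω
I = V/|Z| = 401 mA
V_L = I·|Z_L| = 0.401 × 23.8 = 9.55 V

9.55 V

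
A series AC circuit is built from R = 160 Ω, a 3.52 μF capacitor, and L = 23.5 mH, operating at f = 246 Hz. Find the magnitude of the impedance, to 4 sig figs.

217.6 Ω

ω = 2πf = 1546 rad/s
X_L = ωL = 36.32 Ω
X_C = 1/(ωC) = 183.8 Ω
Net reactance X = X_L − X_C = -147.5 Ω
Z = 160.0 − j147.5 Ω
|Z| = √(160.0² + 147.5²) = 217.6 Ω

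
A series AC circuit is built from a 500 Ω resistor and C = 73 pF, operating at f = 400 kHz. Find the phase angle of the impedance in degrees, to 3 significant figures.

ω = 2πf = 2.513e+06 rad/s
X_C = 1/(ωC) = 5450 Ω
Z = 500 − j5450 Ω
|Z| = √(500² + 5450²) = 5470 Ω
∠Z = arctan(-5450/500) = -84.8°

-84.8°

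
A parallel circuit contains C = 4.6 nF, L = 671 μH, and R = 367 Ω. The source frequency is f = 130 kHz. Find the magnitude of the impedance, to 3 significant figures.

ω = 2πf = 816800 rad/s
X_L = ωL = 548 Ω
X_C = 1/(ωC) = 266 Ω
Parallel: admittances add. Y = 1/R + 1/(jωL) + jωC
Y = (0.00272 + j0.00193) S
|Y| = 0.00334 S → |Z| = 1/|Y| = 299 Ω, ∠Z = −∠Y = -35.3°

299 Ω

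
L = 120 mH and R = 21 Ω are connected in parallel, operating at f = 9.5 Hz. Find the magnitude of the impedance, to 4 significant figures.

ω = 2πf = 59.69 rad/s
X_L = ωL = 7.163 Ω
Parallel: admittances add. Y = 1/R + 1/(jωL)
Y = (0.04762 − j0.1396) S
|Y| = 0.1475 S → |Z| = 1/|Y| = 6.779 Ω, ∠Z = −∠Y = 71.17°

6.779 Ω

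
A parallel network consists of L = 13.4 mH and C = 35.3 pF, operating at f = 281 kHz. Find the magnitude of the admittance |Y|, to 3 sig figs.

ω = 2πf = 1.766e+06 rad/s
X_L = ωL = 23700 Ω
X_C = 1/(ωC) = 16000 Ω
Parallel: admittances add. Y = 1/(jωL) + jωC
Y = (0 + j2.01e-05) S
|Y| = 2.01e-05 S → |Z| = 1/|Y| = 49900 Ω, ∠Z = −∠Y = -90.0°

20.1 μS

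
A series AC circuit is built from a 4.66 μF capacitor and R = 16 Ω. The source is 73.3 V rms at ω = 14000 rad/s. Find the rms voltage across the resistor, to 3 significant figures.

X_C = 1/(ωC) = 15.3 Ω
Z = 16.0 − j15.3 Ω
|Z| = √(16.0² + 15.3²) = 22.2 Ω
I = V/|Z| = 3.31 A
V_R = I·|Z_R| = 3.31 × 16.0 = 52.9 V

52.9 V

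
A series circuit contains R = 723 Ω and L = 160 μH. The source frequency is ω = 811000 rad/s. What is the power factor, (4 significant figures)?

0.9843

X_L = ωL = 129.8 Ω
Z = 723.0 + j129.8 Ω
|Z| = √(723.0² + 129.8²) = 734.6 Ω
∠Z = arctan(129.8/723.0) = 10.17°
cos φ = cos(10.17°) = 0.9843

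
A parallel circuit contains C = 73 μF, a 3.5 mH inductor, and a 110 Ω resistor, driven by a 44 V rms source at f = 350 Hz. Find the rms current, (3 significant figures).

1.41 A

ω = 2πf = 2199 rad/s
X_L = ωL = 7.70 Ω
X_C = 1/(ωC) = 6.23 Ω
Parallel: admittances add. Y = 1/R + 1/(jωL) + jωC
Y = (0.00909 + j0.0306) S
|Y| = 0.0319 S → |Z| = 1/|Y| = 31.3 Ω, ∠Z = −∠Y = -73.5°
I = V/|Z| = 44/31.3 = 1.41 A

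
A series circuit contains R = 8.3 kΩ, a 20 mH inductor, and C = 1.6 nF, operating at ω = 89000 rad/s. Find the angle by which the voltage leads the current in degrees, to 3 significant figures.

X_L = ωL = 1780 Ω
X_C = 1/(ωC) = 7020 Ω
Net reactance X = X_L − X_C = -5240 Ω
Z = 8300 − j5240 Ω
|Z| = √(8300² + 5240²) = 9820 Ω
∠Z = arctan(-5240/8300) = -32.3°

-32.3°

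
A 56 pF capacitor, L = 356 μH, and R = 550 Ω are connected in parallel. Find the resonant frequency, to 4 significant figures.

1.127 MHz

ω₀ = 1/√(LC) = 1/√(0.000356 × 5.6e-11) = 7.082e+06 rad/s
f₀ = ω₀/(2π) = 1.127 MHz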